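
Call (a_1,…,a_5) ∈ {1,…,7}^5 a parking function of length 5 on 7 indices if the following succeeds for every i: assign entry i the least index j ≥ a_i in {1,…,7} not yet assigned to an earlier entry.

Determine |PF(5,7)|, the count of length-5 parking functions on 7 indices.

12288

#PF = (8−5)·8^(5−1) = 3 · 4096 = 12288 (Konheim–Weiss)
One tuple (5,5,6,2,4) → sorted (2,4,5,5,6): b_i ≤ 2+i ∀i, a PF.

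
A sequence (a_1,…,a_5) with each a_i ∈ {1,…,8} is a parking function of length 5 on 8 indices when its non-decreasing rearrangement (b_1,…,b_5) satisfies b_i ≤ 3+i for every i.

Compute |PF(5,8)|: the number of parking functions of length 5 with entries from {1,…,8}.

|PF(5,8)| = (8−5+1)·(8+1)^(5−1) = 4 · 6561 = 26244 (Konheim–Weiss)
E.g. (4,8,3,2,7) → sorted (2,3,4,7,8): b_i ≤ 3+i ∀i, a PF.

26244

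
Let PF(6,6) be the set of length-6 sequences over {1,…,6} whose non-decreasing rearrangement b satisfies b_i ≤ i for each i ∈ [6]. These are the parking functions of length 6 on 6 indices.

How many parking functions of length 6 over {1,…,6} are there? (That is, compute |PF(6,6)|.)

16807

|PF| = (6−6+1)·(6+1)^(6−1) = 1·16807 = 16807 (Konheim–Weiss)
Example (5,2,4,1,1,5) → sorted (1,1,2,4,5,5): b_i ≤ i ∀i, a PF.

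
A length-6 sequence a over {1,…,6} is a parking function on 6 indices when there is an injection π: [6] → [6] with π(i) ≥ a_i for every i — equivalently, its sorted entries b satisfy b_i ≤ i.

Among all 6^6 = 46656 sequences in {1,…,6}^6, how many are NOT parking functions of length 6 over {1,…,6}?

29849

|PF(6,6)| = 1·7^5 = 1×16807 = 16807 (Pollak)
Check (4,5,5,6,6,5) → sorted (4,5,5,5,6,6): b_1=4>1, not a PF.
So 46656 − 16807 = 29849 fail.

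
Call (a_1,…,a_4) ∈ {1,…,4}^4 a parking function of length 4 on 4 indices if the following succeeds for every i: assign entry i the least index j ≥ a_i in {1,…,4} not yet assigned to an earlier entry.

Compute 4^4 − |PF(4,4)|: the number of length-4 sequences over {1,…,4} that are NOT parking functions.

131

#PF = (4+1−4)·(4+1)^{4−1} = 1×125 = 125 (Pollak)
Example (3,3,4,4) → sorted (3,3,4,4): b_1=3>1, not a PF.
Total 256; non-PF = 256−125 = 131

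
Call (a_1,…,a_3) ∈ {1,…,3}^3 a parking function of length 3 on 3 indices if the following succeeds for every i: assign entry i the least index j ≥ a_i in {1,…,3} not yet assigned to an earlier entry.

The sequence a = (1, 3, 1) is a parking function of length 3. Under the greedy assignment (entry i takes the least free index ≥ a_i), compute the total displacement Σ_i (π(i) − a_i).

1

Σπ = 3·4/2 = 6 (π permutes [3]); Σa = 1+3+1 = 5; disp = 6−5 = 1.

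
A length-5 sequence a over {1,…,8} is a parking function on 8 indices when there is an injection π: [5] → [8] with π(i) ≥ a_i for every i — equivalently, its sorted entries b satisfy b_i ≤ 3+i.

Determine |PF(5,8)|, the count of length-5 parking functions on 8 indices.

26244

|PF(5,8)| = 4·9^4 = 4×6561 = 26244 (Konheim–Weiss)
E.g. (4,8,7,4,1) → sorted (1,4,4,7,8): b_i ≤ 3+i ∀i, a PF.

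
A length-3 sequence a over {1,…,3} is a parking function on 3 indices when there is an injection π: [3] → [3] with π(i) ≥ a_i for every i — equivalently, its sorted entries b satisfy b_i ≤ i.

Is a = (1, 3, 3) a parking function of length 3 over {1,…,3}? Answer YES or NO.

NO

Sorted: b = (1, 3, 3).
  b_1=1 ≤ 1
  b_2=3 > 2
  fails at i=2 ⇒ NO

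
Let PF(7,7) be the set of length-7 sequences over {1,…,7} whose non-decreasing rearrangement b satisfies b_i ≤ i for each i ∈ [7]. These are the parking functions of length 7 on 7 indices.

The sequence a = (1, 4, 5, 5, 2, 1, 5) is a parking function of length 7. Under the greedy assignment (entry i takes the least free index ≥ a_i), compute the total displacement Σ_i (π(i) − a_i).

5

Σπ(i) = 1+…+7 = 28; Σa = 1+4+5+5+2+1+5 = 23; disp = 28−23 = 5.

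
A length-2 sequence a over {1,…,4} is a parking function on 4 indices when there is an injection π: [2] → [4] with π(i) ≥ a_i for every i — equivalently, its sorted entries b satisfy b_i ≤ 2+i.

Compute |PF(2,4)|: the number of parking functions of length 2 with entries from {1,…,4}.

15

|PF| = (4+1−2)·(4+1)^{2−1} = 3×5 = 15
Check (1,4) → sorted (1,4): b_i ≤ 2+i ∀i, a PF.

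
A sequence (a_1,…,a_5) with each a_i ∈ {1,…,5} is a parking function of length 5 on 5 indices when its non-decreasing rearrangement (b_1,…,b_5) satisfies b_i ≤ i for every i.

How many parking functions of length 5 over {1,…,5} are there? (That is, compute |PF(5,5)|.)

|PF(5,5)| = (5−5+1)·(5+1)^(5−1) = 1·1296 = 1296 [KW]
Example (3,5,3,1,2) → sorted (1,2,3,3,5): b_i ≤ i ∀i, a PF.

1296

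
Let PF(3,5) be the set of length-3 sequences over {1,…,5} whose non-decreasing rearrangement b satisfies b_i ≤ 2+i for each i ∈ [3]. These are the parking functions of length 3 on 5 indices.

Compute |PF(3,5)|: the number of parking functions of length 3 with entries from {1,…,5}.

#PF = (5−3+1)·(5+1)^(3−1) = 3 · 36 = 108 (Konheim–Weiss)
E.g. (3,3,5) → sorted (3,3,5): b_i ≤ 2+i ∀i, a PF.

108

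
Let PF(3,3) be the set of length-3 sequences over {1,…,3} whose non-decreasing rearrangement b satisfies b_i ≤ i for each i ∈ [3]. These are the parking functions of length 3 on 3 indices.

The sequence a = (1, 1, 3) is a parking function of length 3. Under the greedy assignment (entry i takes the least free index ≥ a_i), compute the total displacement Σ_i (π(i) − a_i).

1

Σπ = 6 ({1..3} each once); Σa = 1+1+3 = 5; disp = 6−5 = 1.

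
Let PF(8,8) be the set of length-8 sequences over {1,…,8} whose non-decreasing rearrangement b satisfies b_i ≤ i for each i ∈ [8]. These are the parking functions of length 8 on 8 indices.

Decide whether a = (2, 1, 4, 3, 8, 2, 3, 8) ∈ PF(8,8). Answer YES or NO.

Order a: b = (1, 2, 2, 3, 3, 4, 8, 8).
  b_1=1 ≤ 1
  b_2=2 ≤ 2
  b_3=2 ≤ 3
  b_4=3 ≤ 4
  b_5=3 ≤ 5
  b_6=4 ≤ 6
  b_7=8 > 7
  fails at i=7 ⇒ NO

NO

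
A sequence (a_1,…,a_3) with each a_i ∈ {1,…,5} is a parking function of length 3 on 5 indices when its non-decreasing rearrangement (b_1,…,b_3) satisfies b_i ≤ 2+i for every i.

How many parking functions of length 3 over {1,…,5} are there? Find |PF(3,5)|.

108

|PF(3,5)| = 3·6^2 = 3·36 = 108 [KW]
One tuple (4,1,5) → sorted (1,4,5): b_i ≤ 2+i ∀i, a PF.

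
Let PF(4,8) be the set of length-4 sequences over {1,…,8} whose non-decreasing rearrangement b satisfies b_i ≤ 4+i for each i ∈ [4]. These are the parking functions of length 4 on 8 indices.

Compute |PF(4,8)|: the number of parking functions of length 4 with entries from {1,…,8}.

|PF| = (8−4+1)·(8+1)^(4−1) = 5 · 729 = 3645
One tuple (1,3,4,2) → sorted (1,2,3,4): b_i ≤ 4+i ∀i, a PF.

3645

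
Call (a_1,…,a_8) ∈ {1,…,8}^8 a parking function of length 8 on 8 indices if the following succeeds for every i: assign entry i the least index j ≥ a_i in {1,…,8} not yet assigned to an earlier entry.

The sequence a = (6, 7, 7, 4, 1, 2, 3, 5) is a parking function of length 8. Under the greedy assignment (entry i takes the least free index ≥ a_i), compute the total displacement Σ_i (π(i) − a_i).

1

Σπ(i) = 1+…+8 = 36; Σa = 6+7+7+4+1+2+3+5 = 35; disp = 36−35 = 1.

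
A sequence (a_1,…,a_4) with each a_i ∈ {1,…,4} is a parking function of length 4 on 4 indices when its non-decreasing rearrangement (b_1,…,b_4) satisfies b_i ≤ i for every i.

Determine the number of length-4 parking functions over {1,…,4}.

125

Count = (4+1−4)·(4+1)^{4−1} = 1·125 = 125 (Konheim–Weiss)
Check (4,2,3,1) → sorted (1,2,3,4): b_i ≤ i ∀i, a PF.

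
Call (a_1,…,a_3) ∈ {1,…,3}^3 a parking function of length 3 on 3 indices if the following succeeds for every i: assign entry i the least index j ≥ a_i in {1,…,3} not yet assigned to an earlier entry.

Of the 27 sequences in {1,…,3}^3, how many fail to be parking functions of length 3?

11

|PF(3,3)| = (4−3)·4^(3−1) = 1×16 = 16 (Pollak)
Example (1,3,3) → sorted (1,3,3): b_2=3>2, not a PF.
3^3 − 16 = 27 − 16 = 11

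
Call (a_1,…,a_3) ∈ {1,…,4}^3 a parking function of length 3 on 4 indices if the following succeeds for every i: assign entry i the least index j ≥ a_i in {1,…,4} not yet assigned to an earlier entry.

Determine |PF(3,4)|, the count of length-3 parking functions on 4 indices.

50

|PF| = 2·5^2 = 2×25 = 50 [KW]
Example (2,2,3) → sorted (2,2,3): b_i ≤ 1+i ∀i, a PF.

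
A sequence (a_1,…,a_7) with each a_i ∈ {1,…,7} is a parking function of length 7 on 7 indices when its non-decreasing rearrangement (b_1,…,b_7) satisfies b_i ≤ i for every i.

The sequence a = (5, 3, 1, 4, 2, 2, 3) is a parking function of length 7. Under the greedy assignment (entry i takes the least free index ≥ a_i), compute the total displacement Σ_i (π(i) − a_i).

8

Σπ = 7·8/2 = 28 (π permutes [7]); Σa = 5+3+1+4+2+2+3 = 20; disp = 28−20 = 8.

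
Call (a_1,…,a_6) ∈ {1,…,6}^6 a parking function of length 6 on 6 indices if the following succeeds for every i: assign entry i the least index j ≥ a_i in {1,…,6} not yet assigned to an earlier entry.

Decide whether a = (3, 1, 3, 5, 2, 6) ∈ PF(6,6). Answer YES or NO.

YES

Sorted: b = (1, 2, 3, 3, 5, 6).
  b_1=1 ≤ 1
  b_2=2 ≤ 2
  b_3=3 ≤ 3
  b_4=3 ≤ 4
  b_5=5 ≤ 5
  b_6=6 ≤ 6
All bounds hold ⇒ YES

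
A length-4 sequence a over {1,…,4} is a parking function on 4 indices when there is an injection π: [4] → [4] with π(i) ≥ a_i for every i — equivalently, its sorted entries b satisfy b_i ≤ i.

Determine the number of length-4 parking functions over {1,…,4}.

|PF| = (4−4+1)·(4+1)^(4−1) = 1·125 = 125
E.g. (2,2,1,3) → sorted (1,2,2,3): b_i ≤ i ∀i, a PF.

125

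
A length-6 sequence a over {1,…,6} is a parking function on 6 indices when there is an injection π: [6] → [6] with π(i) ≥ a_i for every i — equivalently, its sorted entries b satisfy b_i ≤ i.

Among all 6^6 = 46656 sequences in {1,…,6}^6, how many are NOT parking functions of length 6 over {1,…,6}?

29849

#PF = (6+1−6)·(6+1)^{6−1} = 1·16807 = 16807 (Pollak)
E.g. (4,6,6,2,6,1) → sorted (1,2,4,6,6,6): b_3=4>3, not a PF.
So 46656 − 16807 = 29849 fail.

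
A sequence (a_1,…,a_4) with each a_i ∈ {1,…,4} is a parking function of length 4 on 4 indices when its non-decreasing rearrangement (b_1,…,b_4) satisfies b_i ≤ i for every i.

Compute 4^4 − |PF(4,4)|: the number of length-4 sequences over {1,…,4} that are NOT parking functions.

|PF(4,4)| = (4−4+1)·(4+1)^(4−1) = 1×125 = 125 (Konheim–Weiss)
E.g. (2,3,3,4) → sorted (2,3,3,4): b_1=2>1, not a PF.
Total 256; non-PF = 256−125 = 131

131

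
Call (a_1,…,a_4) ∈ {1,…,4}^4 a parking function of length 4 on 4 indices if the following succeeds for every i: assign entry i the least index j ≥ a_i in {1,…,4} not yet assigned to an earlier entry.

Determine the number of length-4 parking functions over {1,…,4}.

125

|PF(4,4)| = (4+1−4)·(4+1)^{4−1} = 1·125 = 125
Check (4,1,2,3) → sorted (1,2,3,4): b_i ≤ i ∀i, a PF.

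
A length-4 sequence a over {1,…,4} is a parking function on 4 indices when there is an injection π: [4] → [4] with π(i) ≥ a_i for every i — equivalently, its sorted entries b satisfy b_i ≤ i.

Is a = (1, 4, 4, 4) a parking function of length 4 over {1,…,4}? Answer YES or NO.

NO

Order a: b = (1, 4, 4, 4).
  b_1=1 ≤ 1
  b_2=4 > 2
  fails at i=2 ⇒ NO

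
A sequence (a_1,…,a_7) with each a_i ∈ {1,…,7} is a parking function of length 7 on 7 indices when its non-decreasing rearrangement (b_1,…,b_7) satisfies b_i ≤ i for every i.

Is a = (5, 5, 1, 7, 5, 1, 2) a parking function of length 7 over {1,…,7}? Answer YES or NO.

Rearranged: b = (1, 1, 2, 5, 5, 5, 7).
  b_1=1 ≤ 1
  b_2=1 ≤ 2
  b_3=2 ≤ 3
  b_4=5 > 4
  fails at i=4 ⇒ NO

NO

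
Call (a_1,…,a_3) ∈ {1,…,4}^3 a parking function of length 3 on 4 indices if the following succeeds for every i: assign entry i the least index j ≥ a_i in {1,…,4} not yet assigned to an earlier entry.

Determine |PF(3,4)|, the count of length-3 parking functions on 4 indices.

50

|PF| = (5−3)·5^(3−1) = 2·25 = 50 (Pollak)
E.g. (4,2,3) → sorted (2,3,4): b_i ≤ 1+i ∀i, a PF.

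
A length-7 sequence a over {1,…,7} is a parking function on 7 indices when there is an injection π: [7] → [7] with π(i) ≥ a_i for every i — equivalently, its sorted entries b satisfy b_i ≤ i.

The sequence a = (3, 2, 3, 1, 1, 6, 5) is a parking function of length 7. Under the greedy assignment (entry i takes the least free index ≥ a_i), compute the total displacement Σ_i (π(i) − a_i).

7

Σπ = 7·8/2 = 28 (π permutes [7]); Σa = 3+2+3+1+1+6+5 = 21; disp = 28−21 = 7.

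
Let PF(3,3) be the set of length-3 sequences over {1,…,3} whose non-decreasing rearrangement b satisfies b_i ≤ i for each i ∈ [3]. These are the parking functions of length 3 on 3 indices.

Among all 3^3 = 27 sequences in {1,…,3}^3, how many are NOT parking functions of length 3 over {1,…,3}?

11

|PF(3,3)| = (4−3)·4^(3−1) = 1×16 = 16 (Konheim–Weiss)
Check (2,3,3) → sorted (2,3,3): b_1=2>1, not a PF.
Total 27; non-PF = 27−16 = 11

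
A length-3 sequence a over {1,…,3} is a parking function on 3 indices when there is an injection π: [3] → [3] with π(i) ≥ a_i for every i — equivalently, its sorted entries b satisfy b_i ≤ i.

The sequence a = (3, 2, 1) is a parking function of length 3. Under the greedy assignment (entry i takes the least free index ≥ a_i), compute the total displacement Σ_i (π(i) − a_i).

Σπ(i) = 1+…+3 = 6; Σa = 3+2+1 = 6; disp = 6−6 = 0.

0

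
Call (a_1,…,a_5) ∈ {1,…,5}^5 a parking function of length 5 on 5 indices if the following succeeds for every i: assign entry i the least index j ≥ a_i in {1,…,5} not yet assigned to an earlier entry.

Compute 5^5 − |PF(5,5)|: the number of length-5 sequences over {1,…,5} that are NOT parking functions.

|PF(5,5)| = (6−5)·6^(5−1) = 1 · 1296 = 1296 (Konheim–Weiss)
E.g. (3,4,5,1,5) → sorted (1,3,4,5,5): b_2=3>2, not a PF.
So 3125 − 1296 = 1829 fail.

1829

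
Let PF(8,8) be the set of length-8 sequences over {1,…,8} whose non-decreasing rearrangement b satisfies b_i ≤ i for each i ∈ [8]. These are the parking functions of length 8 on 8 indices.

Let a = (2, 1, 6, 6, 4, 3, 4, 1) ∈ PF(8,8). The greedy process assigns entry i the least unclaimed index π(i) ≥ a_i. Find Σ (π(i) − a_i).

Σπ = 8·9/2 = 36 (π permutes [8]); Σa = 2+1+6+6+4+3+4+1 = 27; disp = 36−27 = 9.

9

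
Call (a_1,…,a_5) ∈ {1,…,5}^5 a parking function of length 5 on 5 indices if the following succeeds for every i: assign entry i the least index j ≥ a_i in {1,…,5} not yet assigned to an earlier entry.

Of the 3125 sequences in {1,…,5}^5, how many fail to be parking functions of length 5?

1829

|PF(5,5)| = (5+1−5)·(5+1)^{5−1} = 1 · 1296 = 1296
Check (5,4,5,4,5) → sorted (4,4,5,5,5): b_1=4>1, not a PF.
So 3125 − 1296 = 1829 fail.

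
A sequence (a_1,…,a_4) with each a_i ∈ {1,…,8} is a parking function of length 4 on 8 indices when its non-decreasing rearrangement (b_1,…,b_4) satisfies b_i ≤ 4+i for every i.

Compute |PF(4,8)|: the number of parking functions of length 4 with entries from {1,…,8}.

3645

Count = 5·9^3 = 5·729 = 3645 (Konheim–Weiss)
One tuple (4,3,1,4) → sorted (1,3,4,4): b_i ≤ 4+i ∀i, a PF.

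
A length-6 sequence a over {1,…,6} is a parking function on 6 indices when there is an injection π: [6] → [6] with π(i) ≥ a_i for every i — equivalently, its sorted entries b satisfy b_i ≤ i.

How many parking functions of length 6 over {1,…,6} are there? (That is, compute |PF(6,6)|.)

16807

#PF = (6+1−6)·(6+1)^{6−1} = 1 · 16807 = 16807 (Pollak)
One tuple (4,2,1,4,2,1) → sorted (1,1,2,2,4,4): b_i ≤ i ∀i, a PF.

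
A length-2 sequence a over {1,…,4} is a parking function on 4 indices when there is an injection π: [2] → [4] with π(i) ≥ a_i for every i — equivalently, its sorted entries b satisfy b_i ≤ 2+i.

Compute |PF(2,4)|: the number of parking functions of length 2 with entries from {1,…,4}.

Count = (4−2+1)·(4+1)^(2−1) = 3·5 = 15 (Konheim–Weiss)
E.g. (3,4) → sorted (3,4): b_i ≤ 2+i ∀i, a PF.

15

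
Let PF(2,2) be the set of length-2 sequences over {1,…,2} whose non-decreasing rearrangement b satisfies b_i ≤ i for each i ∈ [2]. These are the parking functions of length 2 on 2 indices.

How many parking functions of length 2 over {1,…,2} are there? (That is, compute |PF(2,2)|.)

|PF| = (2−2+1)·(2+1)^(2−1) = 1·3 = 3
E.g. (2,1) → sorted (1,2): b_i ≤ i ∀i, a PF.

3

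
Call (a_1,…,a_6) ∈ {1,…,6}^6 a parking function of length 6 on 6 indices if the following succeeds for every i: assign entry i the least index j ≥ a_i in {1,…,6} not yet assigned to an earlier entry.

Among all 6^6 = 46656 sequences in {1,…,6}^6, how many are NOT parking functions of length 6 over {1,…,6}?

Count = (6+1−6)·(6+1)^{6−1} = 1 · 16807 = 16807 (Konheim–Weiss)
One tuple (4,4,5,6,4,6) → sorted (4,4,4,5,6,6): b_1=4>1, not a PF.
6^6 − 16807 = 46656 − 16807 = 29849

29849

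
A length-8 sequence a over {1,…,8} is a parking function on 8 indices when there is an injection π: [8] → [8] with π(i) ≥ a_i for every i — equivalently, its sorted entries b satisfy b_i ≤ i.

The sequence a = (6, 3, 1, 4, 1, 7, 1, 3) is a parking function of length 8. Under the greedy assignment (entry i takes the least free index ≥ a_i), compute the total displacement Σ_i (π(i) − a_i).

Σπ = 36 ({1..8} each once); Σa = 6+3+1+4+1+7+1+3 = 26; disp = 36−26 = 10.

10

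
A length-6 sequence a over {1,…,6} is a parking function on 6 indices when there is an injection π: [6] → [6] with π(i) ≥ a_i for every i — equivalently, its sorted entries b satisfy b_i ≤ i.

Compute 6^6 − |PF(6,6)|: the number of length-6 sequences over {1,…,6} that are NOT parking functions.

|PF| = (7−6)·7^(6−1) = 1·16807 = 16807 [KW]
Example (5,2,2,6,6,1) → sorted (1,2,2,5,6,6): b_4=5>4, not a PF.
So 46656 − 16807 = 29849 fail.

29849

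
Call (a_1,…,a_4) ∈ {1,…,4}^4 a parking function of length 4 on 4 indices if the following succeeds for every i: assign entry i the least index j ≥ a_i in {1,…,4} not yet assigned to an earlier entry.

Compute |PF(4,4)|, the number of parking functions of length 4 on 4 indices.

|PF| = (4−4+1)·(4+1)^(4−1) = 1 · 125 = 125 (Konheim–Weiss)
Example (3,2,3,1) → sorted (1,2,3,3): b_i ≤ i ∀i, a PF.

125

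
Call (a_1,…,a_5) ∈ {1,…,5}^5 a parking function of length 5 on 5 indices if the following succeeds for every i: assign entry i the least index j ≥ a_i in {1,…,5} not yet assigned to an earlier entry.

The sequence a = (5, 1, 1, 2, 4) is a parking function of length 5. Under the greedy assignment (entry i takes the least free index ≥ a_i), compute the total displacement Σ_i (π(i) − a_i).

2

Σπ = 5·6/2 = 15 (π permutes [5]); Σa = 5+1+1+2+4 = 13; disp = 15−13 = 2.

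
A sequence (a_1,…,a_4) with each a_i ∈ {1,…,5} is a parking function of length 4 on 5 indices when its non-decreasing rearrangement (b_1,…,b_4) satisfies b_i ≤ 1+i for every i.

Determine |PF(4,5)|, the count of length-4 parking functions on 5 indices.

432

|PF| = (6−4)·6^(4−1) = 2·216 = 432 [KW]
Example (1,5,2,3) → sorted (1,2,3,5): b_i ≤ 1+i ∀i, a PF.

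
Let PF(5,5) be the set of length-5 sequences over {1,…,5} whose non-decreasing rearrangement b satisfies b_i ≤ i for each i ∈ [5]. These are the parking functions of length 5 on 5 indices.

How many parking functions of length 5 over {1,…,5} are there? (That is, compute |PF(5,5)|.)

|PF| = (6−5)·6^(5−1) = 1×1296 = 1296
Check (4,1,2,3,4) → sorted (1,2,3,4,4): b_i ≤ i ∀i, a PF.

1296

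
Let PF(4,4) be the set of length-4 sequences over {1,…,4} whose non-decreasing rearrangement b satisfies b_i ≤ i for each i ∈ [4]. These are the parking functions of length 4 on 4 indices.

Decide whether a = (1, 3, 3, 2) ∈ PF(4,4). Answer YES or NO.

YES

Rearranged: b = (1, 2, 3, 3).
  b_1=1 ≤ 1
  b_2=2 ≤ 2
  b_3=3 ≤ 3
  b_4=3 ≤ 4
All bounds hold ⇒ YES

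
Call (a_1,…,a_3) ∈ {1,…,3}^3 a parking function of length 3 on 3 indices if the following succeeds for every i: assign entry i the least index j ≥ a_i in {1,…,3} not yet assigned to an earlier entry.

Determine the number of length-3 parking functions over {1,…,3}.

|PF| = (3−3+1)·(3+1)^(3−1) = 1×16 = 16 (Pollak)
E.g. (2,3,1) → sorted (1,2,3): b_i ≤ i ∀i, a PF.

16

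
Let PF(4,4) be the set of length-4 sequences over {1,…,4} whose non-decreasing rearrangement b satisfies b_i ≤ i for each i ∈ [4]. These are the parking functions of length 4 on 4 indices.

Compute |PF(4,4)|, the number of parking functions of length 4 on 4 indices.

#PF = 1·5^3 = 1·125 = 125
E.g. (3,2,1,3) → sorted (1,2,3,3): b_i ≤ i ∀i, a PF.

125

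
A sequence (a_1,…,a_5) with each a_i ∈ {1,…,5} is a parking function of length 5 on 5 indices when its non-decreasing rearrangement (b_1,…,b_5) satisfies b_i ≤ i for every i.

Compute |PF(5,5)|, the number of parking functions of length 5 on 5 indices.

Count = (6−5)·6^(5−1) = 1 · 1296 = 1296
One tuple (2,3,1,4,1) → sorted (1,1,2,3,4): b_i ≤ i ∀i, a PF.

1296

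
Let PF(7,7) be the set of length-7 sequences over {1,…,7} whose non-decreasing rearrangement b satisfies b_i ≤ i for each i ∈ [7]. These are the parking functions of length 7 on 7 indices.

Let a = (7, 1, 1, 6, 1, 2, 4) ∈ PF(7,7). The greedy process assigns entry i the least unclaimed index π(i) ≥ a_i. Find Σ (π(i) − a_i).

Σπ(i) = 1+…+7 = 28; Σa = 7+1+1+6+1+2+4 = 22; disp = 28−22 = 6.

6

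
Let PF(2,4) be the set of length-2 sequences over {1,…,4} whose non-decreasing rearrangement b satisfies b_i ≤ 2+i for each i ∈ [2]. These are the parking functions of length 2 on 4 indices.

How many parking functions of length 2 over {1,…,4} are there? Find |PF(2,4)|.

#PF = 3·5^1 = 3 · 5 = 15
E.g. (3,1) → sorted (1,3): b_i ≤ 2+i ∀i, a PF.

15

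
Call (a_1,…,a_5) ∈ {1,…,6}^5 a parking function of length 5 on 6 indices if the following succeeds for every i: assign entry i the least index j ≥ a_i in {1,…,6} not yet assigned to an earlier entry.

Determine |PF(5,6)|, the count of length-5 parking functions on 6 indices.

4802

Count = (6+1−5)·(6+1)^{5−1} = 2 · 2401 = 4802 [KW]
One tuple (5,1,5,1,3) → sorted (1,1,3,5,5): b_i ≤ 1+i ∀i, a PF.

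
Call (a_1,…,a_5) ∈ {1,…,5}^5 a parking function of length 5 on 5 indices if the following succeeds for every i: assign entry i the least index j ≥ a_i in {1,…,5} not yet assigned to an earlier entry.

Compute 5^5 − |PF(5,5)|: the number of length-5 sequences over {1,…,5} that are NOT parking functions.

|PF(5,5)| = (5−5+1)·(5+1)^(5−1) = 1·1296 = 1296 (Pollak)
E.g. (2,3,4,5,2) → sorted (2,2,3,4,5): b_1=2>1, not a PF.
5^5 − 1296 = 3125 − 1296 = 1829

1829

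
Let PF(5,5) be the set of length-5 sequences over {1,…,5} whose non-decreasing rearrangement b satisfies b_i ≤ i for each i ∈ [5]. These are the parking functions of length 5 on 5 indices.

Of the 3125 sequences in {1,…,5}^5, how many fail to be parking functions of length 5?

1829

|PF(5,5)| = (5−5+1)·(5+1)^(5−1) = 1×1296 = 1296 [KW]
Example (3,3,4,3,2) → sorted (2,3,3,3,4): b_1=2>1, not a PF.
Total 3125; non-PF = 3125−1296 = 1829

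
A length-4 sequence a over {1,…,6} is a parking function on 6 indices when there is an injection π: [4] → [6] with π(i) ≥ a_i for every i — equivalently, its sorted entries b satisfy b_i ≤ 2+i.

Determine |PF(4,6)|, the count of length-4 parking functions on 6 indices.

|PF| = (6−4+1)·(6+1)^(4−1) = 3 · 343 = 1029
Example (1,3,2,3) → sorted (1,2,3,3): b_i ≤ 2+i ∀i, a PF.

1029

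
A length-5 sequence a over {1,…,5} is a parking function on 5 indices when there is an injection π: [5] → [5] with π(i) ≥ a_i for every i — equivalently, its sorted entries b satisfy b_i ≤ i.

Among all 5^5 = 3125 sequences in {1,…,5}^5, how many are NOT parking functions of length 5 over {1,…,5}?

Count = (6−5)·6^(5−1) = 1 · 1296 = 1296
Example (5,4,3,4,5) → sorted (3,4,4,5,5): b_1=3>1, not a PF.
Total 3125; non-PF = 3125−1296 = 1829

1829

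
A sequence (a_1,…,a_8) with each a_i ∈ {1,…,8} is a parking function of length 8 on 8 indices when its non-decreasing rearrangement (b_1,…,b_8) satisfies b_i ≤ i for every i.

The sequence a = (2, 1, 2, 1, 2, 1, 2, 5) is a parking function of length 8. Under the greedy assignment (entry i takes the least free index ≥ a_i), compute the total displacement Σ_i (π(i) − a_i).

Σπ(i) = 1+…+8 = 36; Σa = 2+1+2+1+2+1+2+5 = 16; disp = 36−16 = 20.

20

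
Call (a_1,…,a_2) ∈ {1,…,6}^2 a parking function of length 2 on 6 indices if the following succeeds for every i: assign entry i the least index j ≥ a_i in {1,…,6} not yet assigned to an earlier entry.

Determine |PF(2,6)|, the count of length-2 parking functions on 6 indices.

35

#PF = (7−2)·7^(2−1) = 5×7 = 35 (Pollak)
Check (3,4) → sorted (3,4): b_i ≤ 4+i ∀i, a PF.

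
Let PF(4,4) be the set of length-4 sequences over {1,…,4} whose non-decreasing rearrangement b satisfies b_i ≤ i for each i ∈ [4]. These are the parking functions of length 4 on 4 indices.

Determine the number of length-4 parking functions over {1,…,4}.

#PF = 1·5^3 = 1 · 125 = 125 (Konheim–Weiss)
Example (3,3,2,1) → sorted (1,2,3,3): b_i ≤ i ∀i, a PF.

125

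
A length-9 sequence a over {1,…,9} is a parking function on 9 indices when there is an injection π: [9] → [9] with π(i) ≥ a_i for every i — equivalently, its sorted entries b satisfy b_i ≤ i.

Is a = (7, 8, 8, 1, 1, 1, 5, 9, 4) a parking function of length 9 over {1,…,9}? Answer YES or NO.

NO

Rearranged: b = (1, 1, 1, 4, 5, 7, 8, 8, 9).
  b_1=1 ≤ 1
  b_2=1 ≤ 2
  b_3=1 ≤ 3
  b_4=4 ≤ 4
  b_5=5 ≤ 5
  b_6=7 > 6
  fails at i=6 ⇒ NO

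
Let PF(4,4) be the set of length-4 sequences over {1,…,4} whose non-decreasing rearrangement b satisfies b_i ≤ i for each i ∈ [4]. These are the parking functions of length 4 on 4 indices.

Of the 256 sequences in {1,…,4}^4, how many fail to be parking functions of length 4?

|PF(4,4)| = (4−4+1)·(4+1)^(4−1) = 1·125 = 125 (Pollak)
One tuple (3,4,2,3) → sorted (2,3,3,4): b_1=2>1, not a PF.
4^4 − 125 = 256 − 125 = 131

131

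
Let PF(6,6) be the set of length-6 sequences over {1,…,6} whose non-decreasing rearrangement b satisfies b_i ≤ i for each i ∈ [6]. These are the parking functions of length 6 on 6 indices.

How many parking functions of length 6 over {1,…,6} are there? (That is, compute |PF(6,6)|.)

16807

|PF(6,6)| = (7−6)·7^(6−1) = 1·16807 = 16807 (Pollak)
One tuple (1,2,1,5,6,2) → sorted (1,1,2,2,5,6): b_i ≤ i ∀i, a PF.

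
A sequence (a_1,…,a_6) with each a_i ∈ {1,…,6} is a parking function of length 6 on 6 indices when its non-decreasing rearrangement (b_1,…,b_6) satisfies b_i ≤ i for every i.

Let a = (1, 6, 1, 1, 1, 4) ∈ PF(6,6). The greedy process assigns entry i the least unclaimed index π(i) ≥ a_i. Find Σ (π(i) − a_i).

7

Σπ = 6·7/2 = 21 (π permutes [6]); Σa = 1+6+1+1+1+4 = 14; disp = 21−14 = 7.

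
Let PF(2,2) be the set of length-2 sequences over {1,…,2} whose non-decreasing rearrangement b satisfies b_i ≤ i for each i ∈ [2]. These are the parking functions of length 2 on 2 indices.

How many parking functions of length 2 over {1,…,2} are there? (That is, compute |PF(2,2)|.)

3

|PF| = 1·3^1 = 1×3 = 3 [KW]
Example (1,1) → sorted (1,1): b_i ≤ i ∀i, a PF.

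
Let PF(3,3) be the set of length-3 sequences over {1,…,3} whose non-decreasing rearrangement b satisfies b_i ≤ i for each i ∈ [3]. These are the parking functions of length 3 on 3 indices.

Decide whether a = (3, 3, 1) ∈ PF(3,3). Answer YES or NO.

NO

Sorted: b = (1, 3, 3).
  b_1=1 ≤ 1
  b_2=3 > 2
  fails at i=2 ⇒ NO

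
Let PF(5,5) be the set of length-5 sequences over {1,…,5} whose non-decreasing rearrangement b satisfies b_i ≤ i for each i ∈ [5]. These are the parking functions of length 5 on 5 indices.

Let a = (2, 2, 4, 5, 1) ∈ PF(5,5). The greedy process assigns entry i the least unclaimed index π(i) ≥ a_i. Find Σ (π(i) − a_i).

Σπ(i) = 1+…+5 = 15; Σa = 2+2+4+5+1 = 14; disp = 15−14 = 1.

1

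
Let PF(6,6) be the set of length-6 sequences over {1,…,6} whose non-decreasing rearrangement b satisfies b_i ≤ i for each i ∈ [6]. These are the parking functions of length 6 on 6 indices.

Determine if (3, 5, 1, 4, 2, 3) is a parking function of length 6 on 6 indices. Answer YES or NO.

Rearranged: b = (1, 2, 3, 3, 4, 5).
  b_1=1 ≤ 1
  b_2=2 ≤ 2
  b_3=3 ≤ 3
  b_4=3 ≤ 4
  b_5=4 ≤ 5
  b_6=5 ≤ 6
All bounds hold ⇒ YES

YES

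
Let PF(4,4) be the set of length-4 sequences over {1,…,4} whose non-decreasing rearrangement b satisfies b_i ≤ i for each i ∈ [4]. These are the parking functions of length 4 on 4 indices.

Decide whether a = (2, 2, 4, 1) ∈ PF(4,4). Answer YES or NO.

Sorted: b = (1, 2, 2, 4).
  b_1=1 ≤ 1
  b_2=2 ≤ 2
  b_3=2 ≤ 3
  b_4=4 ≤ 4
All bounds hold ⇒ YES

YES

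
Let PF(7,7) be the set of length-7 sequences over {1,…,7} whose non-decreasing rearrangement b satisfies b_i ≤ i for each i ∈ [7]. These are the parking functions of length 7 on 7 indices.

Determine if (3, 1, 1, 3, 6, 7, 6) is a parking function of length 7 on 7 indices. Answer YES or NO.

NO

Sorted: b = (1, 1, 3, 3, 6, 6, 7).
  b_1=1 ≤ 1
  b_2=1 ≤ 2
  b_3=3 ≤ 3
  b_4=3 ≤ 4
  b_5=6 > 5
  fails at i=5 ⇒ NO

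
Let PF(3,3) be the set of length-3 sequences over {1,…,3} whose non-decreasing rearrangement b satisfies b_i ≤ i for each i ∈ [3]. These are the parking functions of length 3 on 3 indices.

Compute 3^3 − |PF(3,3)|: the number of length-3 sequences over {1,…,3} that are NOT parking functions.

11

|PF(3,3)| = (3−3+1)·(3+1)^(3−1) = 1×16 = 16 (Konheim–Weiss)
Check (2,3,2) → sorted (2,2,3): b_1=2>1, not a PF.
3^3 − 16 = 27 − 16 = 11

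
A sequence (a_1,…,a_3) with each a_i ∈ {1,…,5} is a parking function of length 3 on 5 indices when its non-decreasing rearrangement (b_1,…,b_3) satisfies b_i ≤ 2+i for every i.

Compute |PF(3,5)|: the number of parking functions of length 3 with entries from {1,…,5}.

Count = 3·6^2 = 3×36 = 108
Example (3,2,3) → sorted (2,3,3): b_i ≤ 2+i ∀i, a PF.

108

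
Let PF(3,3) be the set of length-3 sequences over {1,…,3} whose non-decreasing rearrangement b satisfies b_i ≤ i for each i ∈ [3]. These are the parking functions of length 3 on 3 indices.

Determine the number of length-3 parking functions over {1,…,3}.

16

#PF = (3+1−3)·(3+1)^{3−1} = 1·16 = 16
Check (1,3,1) → sorted (1,1,3): b_i ≤ i ∀i, a PF.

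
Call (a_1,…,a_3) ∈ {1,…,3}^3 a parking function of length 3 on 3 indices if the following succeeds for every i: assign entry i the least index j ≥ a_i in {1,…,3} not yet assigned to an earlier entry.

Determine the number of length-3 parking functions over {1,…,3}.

#PF = 1·4^2 = 1 · 16 = 16
Example (2,1,1) → sorted (1,1,2): b_i ≤ i ∀i, a PF.

16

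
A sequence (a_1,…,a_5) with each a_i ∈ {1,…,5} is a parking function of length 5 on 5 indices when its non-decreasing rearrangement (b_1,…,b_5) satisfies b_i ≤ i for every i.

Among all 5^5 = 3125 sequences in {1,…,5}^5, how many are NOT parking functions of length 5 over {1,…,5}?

1829

#PF = (6−5)·6^(5−1) = 1·1296 = 1296 (Konheim–Weiss)
Example (4,4,4,3,4) → sorted (3,4,4,4,4): b_1=3>1, not a PF.
Total 3125; non-PF = 3125−1296 = 1829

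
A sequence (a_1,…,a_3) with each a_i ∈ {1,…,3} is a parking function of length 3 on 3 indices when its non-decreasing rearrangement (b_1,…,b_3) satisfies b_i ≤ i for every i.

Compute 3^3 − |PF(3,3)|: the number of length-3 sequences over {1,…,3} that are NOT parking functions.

Count = (3−3+1)·(3+1)^(3−1) = 1×16 = 16 [KW]
Check (3,1,3) → sorted (1,3,3): b_2=3>2, not a PF.
3^3 − 16 = 27 − 16 = 11

11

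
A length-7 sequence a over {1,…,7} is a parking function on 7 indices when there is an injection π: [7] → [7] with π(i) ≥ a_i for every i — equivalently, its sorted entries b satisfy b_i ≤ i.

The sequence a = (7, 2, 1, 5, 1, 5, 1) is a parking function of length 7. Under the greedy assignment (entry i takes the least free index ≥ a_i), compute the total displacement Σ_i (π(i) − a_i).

Σπ = 7·8/2 = 28 (π permutes [7]); Σa = 7+2+1+5+1+5+1 = 22; disp = 28−22 = 6.

6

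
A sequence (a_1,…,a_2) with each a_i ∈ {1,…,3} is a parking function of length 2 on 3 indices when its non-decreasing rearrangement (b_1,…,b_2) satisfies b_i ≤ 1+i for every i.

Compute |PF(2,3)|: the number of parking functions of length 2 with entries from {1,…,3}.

8

|PF| = (4−2)·4^(2−1) = 2×4 = 8 [KW]
One tuple (2,1) → sorted (1,2): b_i ≤ 1+i ∀i, a PF.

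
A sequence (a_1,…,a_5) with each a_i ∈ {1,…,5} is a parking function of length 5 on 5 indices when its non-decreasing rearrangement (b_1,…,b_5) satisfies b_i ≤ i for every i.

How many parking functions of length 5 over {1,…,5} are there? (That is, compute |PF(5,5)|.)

1296

|PF| = (5+1−5)·(5+1)^{5−1} = 1×1296 = 1296
One tuple (2,2,1,1,3) → sorted (1,1,2,2,3): b_i ≤ i ∀i, a PF.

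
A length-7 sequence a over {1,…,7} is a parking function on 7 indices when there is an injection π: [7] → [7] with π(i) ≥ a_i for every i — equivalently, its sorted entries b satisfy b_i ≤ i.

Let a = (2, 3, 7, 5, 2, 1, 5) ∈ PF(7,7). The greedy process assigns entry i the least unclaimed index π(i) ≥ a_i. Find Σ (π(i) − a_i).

Σπ(i) = 1+…+7 = 28; Σa = 2+3+7+5+2+1+5 = 25; disp = 28−25 = 3.

3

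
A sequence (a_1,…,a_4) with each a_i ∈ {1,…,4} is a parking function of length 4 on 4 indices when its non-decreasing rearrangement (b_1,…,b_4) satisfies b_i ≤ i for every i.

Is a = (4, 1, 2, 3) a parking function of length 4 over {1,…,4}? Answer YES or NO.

YES

Rearranged: b = (1, 2, 3, 4).
  b_1=1 ≤ 1
  b_2=2 ≤ 2
  b_3=3 ≤ 3
  b_4=4 ≤ 4
All bounds hold ⇒ YES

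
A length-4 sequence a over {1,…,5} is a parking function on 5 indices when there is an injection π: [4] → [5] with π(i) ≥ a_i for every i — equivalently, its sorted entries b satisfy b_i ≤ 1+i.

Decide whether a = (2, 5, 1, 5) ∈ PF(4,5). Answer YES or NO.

Sorted: b = (1, 2, 5, 5).
  b_1=1 ≤ 2
  b_2=2 ≤ 3
  b_3=5 > 4
  fails at i=3 ⇒ NO

NO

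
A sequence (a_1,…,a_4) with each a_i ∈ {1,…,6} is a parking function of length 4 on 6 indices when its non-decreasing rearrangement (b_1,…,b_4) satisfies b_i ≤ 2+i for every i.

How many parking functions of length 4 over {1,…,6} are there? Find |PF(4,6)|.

Count = 3·7^3 = 3 · 343 = 1029 (Konheim–Weiss)
Check (3,2,3,1) → sorted (1,2,3,3): b_i ≤ 2+i ∀i, a PF.

1029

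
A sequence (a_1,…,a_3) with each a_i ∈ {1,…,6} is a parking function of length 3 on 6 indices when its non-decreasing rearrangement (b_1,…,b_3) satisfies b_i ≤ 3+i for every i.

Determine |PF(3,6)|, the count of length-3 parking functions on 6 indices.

|PF(3,6)| = (6+1−3)·(6+1)^{3−1} = 4×49 = 196 (Pollak)
Example (3,5,2) → sorted (2,3,5): b_i ≤ 3+i ∀i, a PF.

196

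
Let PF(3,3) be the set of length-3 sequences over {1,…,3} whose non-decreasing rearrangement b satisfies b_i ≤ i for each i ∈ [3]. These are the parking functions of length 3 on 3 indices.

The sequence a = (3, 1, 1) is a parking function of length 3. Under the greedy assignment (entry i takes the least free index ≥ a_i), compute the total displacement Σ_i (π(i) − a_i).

1

Σπ(i) = 1+…+3 = 6; Σa = 3+1+1 = 5; disp = 6−5 = 1.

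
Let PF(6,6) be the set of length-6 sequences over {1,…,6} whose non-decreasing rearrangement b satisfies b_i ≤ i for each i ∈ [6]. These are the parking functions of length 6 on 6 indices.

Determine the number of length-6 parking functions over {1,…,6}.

|PF(6,6)| = (7−6)·7^(6−1) = 1 · 16807 = 16807 [KW]
E.g. (3,4,4,4,1,2) → sorted (1,2,3,4,4,4): b_i ≤ i ∀i, a PF.

16807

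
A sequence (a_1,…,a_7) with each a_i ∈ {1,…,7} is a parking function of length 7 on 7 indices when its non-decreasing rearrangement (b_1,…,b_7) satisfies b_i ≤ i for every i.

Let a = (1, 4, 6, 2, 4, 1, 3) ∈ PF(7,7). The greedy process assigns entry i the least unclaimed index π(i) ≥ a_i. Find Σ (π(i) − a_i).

7

Σπ(i) = 1+…+7 = 28; Σa = 1+4+6+2+4+1+3 = 21; disp = 28−21 = 7.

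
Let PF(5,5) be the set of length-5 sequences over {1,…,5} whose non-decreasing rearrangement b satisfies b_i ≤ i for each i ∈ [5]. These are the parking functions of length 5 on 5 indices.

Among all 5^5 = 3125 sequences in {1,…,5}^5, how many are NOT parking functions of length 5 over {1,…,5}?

1829

Count = (5+1−5)·(5+1)^{5−1} = 1·1296 = 1296 (Konheim–Weiss)
Check (3,5,5,3,4) → sorted (3,3,4,5,5): b_1=3>1, not a PF.
Total 3125; non-PF = 3125−1296 = 1829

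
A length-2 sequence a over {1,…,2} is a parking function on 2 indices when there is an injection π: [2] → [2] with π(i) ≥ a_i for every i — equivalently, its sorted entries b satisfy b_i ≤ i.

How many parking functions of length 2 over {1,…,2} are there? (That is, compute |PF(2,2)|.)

|PF(2,2)| = (2−2+1)·(2+1)^(2−1) = 1×3 = 3 (Pollak)
Check (1,1) → sorted (1,1): b_i ≤ i ∀i, a PF.

3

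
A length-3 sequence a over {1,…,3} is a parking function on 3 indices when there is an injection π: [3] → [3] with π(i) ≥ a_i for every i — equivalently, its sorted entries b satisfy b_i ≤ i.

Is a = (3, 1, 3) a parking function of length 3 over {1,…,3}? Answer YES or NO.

NO

Rearranged: b = (1, 3, 3).
  b_1=1 ≤ 1
  b_2=3 > 2
  fails at i=2 ⇒ NO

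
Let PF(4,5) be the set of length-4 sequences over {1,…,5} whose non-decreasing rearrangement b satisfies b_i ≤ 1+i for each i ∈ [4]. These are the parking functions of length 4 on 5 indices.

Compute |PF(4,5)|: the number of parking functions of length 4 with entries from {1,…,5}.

Count = 2·6^3 = 2×216 = 432 (Konheim–Weiss)
Example (3,5,2,1) → sorted (1,2,3,5): b_i ≤ 1+i ∀i, a PF.

432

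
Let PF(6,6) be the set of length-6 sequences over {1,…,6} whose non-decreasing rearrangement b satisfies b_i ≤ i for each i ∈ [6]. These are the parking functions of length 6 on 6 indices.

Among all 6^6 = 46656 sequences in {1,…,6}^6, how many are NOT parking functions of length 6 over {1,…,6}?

Count = (6+1−6)·(6+1)^{6−1} = 1·16807 = 16807 [KW]
Example (5,4,4,5,6,3) → sorted (3,4,4,5,5,6): b_1=3>1, not a PF.
Total 46656; non-PF = 46656−16807 = 29849

29849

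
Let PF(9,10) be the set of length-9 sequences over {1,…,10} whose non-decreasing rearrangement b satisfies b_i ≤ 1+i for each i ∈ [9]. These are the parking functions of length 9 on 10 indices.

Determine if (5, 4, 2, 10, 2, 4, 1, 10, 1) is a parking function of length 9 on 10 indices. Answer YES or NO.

NO

Rearranged: b = (1, 1, 2, 2, 4, 4, 5, 10, 10).
  b_1=1 ≤ 2
  b_2=1 ≤ 3
  b_3=2 ≤ 4
  b_4=2 ≤ 5
  b_5=4 ≤ 6
  b_6=4 ≤ 7
  b_7=5 ≤ 8
  b_8=10 > 9
  fails at i=8 ⇒ NO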